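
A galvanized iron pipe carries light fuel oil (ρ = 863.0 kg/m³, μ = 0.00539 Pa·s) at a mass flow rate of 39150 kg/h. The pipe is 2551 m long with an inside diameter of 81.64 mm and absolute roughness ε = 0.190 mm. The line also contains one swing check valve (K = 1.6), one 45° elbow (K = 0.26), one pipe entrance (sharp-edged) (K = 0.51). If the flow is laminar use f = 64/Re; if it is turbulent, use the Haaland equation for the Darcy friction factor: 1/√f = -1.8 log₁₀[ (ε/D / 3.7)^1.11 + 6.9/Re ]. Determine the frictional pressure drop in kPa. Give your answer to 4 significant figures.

ΔP ≈ 2218 kPa

ṁ = 39150 kg/h = 39150/3600 = 10.88 kg/s.
A = πD²/4 = π(0.08164)²/4 = 0.005235 m²; mean velocity V = ṁ/(ρA) = 10.88/(863 · 0.005235) = 2.407 m/s.
Reynolds number Re = ρVD/μ = 863 · 2.407 · 0.08164 / 0.00539 = 3.147e+04.
Re > 4000 → turbulent. Relative roughness ε/D = 0.00019/0.08164 = 0.00233. Haaland: 1/√f = -1.8 log₁₀[(0.00233/3.7)^1.11 + 6.9/3.147e+04] = -1.8 log₁₀[0.00028 + 0.000219] = 5.944, so f = 0.02831.
Total minor-loss coefficient ΣK = 1·1.6 + 1·0.26 + 1·0.51 = 2.37.
ΔP = [f·L/D + ΣK]·(ρV²/2) = [0.02831·2551/0.08164 + 2.37]·(863·2.407²/2) = [884.5 + 2.37]·2500 = 2.218e+06 Pa.
ΔP = 2.218e+06 Pa = 2218 kPa.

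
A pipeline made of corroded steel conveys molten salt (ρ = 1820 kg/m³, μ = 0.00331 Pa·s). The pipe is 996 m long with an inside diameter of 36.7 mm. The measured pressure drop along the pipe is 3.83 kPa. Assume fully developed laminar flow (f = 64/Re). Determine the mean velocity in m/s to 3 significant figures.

For laminar flow, f = 64/Re with Re = ρVD/μ, so Darcy-Weisbach reduces to ΔP = 32μLV/D². Solving for V: V = ΔP·D²/(32μL) = 3830·(0.0367)²/(32·0.00331·996) = 0.0489 m/s.
Check: Re = ρVD/μ = 1820·0.0489·0.0367/0.00331 = 986.7 < 2300, so the laminar assumption holds.

V ≈ 0.0489 m/s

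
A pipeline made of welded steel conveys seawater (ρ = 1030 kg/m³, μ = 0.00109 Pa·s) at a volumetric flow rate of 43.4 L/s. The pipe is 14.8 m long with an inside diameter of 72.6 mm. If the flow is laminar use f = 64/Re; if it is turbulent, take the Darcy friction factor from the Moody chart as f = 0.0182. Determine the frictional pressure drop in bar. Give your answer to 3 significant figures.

Q = 43.4 L/s = 43.4/1000 = 0.0434 m³/s.
Cross-sectional area A = πD²/4 = π(0.0726)²/4 = 0.00414 m²; mean velocity V = Q/A = 0.0434/0.00414 = 10.48 m/s.
Reynolds number Re = ρVD/μ = 1030 · 10.48 · 0.0726 / 0.00109 = 7.192e+05.
Re > 4000 → turbulent; use the Moody-chart value f = 0.0182.
Darcy-Weisbach: ΔP = f(L/D)(ρV²/2) = 0.0182·(14.8/0.0726)·(1030·10.48²/2) = 0.0182·203.9·5.661e+04 = 2.1e+05 Pa.
ΔP = 2.1e+05 Pa = 2.10 bar.

ΔP ≈ 2.10 bar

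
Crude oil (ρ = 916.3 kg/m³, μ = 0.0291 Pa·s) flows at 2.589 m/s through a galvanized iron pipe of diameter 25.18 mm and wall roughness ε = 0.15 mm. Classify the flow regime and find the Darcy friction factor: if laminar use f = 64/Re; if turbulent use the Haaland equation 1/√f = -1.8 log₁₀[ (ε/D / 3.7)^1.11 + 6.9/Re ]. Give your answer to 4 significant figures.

Re = ρVD/μ = 916.3·2.589·0.02518/0.0291 = 2053.
Re < 2300 → laminar, so f = 64/Re = 0.03118 (roughness is irrelevant in laminar flow).

f ≈ 0.03118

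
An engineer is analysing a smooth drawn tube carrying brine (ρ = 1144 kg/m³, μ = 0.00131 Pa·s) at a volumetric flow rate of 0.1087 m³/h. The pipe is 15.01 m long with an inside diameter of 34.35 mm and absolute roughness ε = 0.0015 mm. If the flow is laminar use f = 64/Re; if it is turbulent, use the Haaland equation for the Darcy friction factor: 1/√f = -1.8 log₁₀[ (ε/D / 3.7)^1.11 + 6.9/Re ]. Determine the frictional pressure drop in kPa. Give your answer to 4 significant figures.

ΔP ≈ 0.01738 kPa

Q = 0.1087 m³/h = 0.1087/3600 = 3.019e-05 m³/s.
Cross-sectional area A = πD²/4 = π(0.03435)²/4 = 0.0009267 m²; mean velocity V = Q/A = 3.019e-05/0.0009267 = 0.03258 m/s.
Reynolds number Re = ρVD/μ = 1144 · 0.03258 · 0.03435 / 0.00131 = 977.4.
Re < 2300 → laminar flow, so f = 64/Re = 64/977.4 = 0.06548 (the turbulent correlation is not needed).
Darcy-Weisbach: ΔP = f(L/D)(ρV²/2) = 0.06548·(15.01/0.03435)·(1144·0.03258²/2) = 0.06548·437·0.6072 = 17.38 Pa.
ΔP = 17.38 Pa = 0.01738 kPa.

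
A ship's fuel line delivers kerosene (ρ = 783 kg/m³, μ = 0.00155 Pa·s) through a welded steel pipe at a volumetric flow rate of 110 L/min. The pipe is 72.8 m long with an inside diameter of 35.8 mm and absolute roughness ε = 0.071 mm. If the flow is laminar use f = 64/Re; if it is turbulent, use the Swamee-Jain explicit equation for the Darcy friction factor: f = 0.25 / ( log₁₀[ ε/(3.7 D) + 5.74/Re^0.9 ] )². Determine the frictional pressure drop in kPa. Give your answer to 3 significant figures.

Q = 110 L/min = 110/60000 = 0.001833 m³/s.
Cross-sectional area A = πD²/4 = π(0.0358)²/4 = 0.001007 m²; mean velocity V = Q/A = 0.001833/0.001007 = 1.821 m/s.
Reynolds number Re = ρVD/μ = 783 · 1.821 · 0.0358 / 0.00155 = 3.294e+04.
Re > 4000 → turbulent. Relative roughness ε/D = 7.1e-05/0.0358 = 0.00198. Swamee-Jain: f = 0.25/(log₁₀[0.00198/3.7 + 5.74/3.294e+04^0.9])² = 0.25/(log₁₀[0.000536 + 0.000493])² = 0.25/(-2.988)² = 0.02801.
Darcy-Weisbach: ΔP = f(L/D)(ρV²/2) = 0.02801·(72.8/0.0358)·(783·1.821²/2) = 0.02801·2034·1299 = 7.397e+04 Pa.
ΔP = 7.397e+04 Pa = 74.0 kPa.

ΔP ≈ 74.0 kPa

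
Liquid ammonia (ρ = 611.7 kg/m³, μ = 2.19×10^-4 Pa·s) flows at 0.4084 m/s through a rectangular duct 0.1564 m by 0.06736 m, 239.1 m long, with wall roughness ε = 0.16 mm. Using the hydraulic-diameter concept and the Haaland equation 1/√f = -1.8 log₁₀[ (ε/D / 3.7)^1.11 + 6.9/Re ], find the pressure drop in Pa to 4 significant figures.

ΔP ≈ 3115 Pa

Hydraulic diameter D_h = 4A/P = 4·(0.1564·0.06736)/(2·(0.1564+0.06736)) = 0.04214/0.4475 = 0.09416 m.
Re = ρVD_h/μ = 611.7·0.4084·0.09416/0.000219 = 1.074e+05.
ε/D_h = 0.00016/0.09416 = 0.0017; Haaland gives 1/√f = -1.8 log₁₀[0.000197+6.42e-05] = 6.449, so f = 0.02405.
ΔP = f(L/D_h)(ρV²/2) = 0.02405·239.1/0.09416·51.01 = 3115 Pa.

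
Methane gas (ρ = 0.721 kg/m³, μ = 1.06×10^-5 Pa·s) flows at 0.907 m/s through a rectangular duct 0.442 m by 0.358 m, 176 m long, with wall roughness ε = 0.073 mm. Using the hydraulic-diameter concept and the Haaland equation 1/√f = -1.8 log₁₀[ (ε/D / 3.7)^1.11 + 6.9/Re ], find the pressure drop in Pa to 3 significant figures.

ΔP ≈ 3.28 Pa

Hydraulic diameter D_h = 4A/P = 4·(0.442·0.358)/(2·(0.442+0.358)) = 0.6329/1.6 = 0.3956 m.
Re = ρVD_h/μ = 0.721·0.907·0.3956/1.06e-05 = 2.441e+04.
ε/D_h = 7.3e-05/0.3956 = 0.000185; Haaland gives 1/√f = -1.8 log₁₀[1.68e-05+0.000283] = 6.342, so f = 0.02486.
ΔP = f(L/D_h)(ρV²/2) = 0.02486·176/0.3956·0.2966 = 3.28 Pa.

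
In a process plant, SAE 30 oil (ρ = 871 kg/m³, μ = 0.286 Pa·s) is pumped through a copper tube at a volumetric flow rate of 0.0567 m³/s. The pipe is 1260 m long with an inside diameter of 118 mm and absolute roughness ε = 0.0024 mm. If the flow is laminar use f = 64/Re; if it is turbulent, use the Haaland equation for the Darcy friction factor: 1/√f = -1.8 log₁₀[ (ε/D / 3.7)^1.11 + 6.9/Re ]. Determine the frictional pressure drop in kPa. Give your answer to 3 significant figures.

ΔP ≈ 4290 kPa

Cross-sectional area A = πD²/4 = π(0.118)²/4 = 0.01094 m²; mean velocity V = Q/A = 0.0567/0.01094 = 5.185 m/s.
Reynolds number Re = ρVD/μ = 871 · 5.185 · 0.118 / 0.286 = 1863.
Re < 2300 → laminar flow, so f = 64/Re = 64/1863 = 0.03435 (the turbulent correlation is not needed).
Darcy-Weisbach: ΔP = f(L/D)(ρV²/2) = 0.03435·(1260/0.118)·(871·5.185²/2) = 0.03435·1.068e+04·1.171e+04 = 4.294e+06 Pa.
ΔP = 4.294e+06 Pa = 4290 kPa.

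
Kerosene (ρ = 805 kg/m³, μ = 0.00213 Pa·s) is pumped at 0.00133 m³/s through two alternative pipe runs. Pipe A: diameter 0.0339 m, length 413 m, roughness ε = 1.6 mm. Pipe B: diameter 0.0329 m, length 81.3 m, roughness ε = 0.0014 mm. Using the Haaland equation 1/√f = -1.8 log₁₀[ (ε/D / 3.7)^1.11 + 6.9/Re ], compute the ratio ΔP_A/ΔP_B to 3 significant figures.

ΔP_A/ΔP_B ≈ 12.0

Pipe A: V = Q/A = 0.00133/0.0009026 = 1.474 m/s; Re = 1.888e+04; ε/D = 0.0472; Haaland → f = 0.07113; ΔP_A = f(L/D)(ρV²/2) = 7.574e+05 Pa.
Pipe B: V = Q/A = 0.00133/0.0008501 = 1.564 m/s; Re = 1.945e+04; ε/D = 4.26e-05; Haaland → f = 0.02599; ΔP_B = f(L/D)(ρV²/2) = 6.327e+04 Pa.
ΔP_A/ΔP_B = 7.574e+05/6.327e+04 = 12.0.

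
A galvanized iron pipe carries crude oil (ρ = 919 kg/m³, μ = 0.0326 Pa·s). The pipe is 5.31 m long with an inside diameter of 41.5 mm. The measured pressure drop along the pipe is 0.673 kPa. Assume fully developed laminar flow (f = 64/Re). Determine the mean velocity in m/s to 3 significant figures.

For laminar flow, f = 64/Re with Re = ρVD/μ, so Darcy-Weisbach reduces to ΔP = 32μLV/D². Solving for V: V = ΔP·D²/(32μL) = 673·(0.0415)²/(32·0.0326·5.31) = 0.2092 m/s.
Check: Re = ρVD/μ = 919·0.2092·0.0415/0.0326 = 244.8 < 2300, so the laminar assumption holds.

V ≈ 0.209 m/s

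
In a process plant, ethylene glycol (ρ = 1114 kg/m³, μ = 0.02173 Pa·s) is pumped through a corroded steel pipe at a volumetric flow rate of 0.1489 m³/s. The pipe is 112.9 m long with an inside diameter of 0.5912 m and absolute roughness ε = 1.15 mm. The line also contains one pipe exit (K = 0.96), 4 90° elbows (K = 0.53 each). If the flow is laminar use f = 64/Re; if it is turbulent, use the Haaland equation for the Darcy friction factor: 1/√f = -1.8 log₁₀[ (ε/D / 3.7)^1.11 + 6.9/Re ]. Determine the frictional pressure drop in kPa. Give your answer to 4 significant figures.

Cross-sectional area A = πD²/4 = π(0.5912)²/4 = 0.2745 m²; mean velocity V = Q/A = 0.1489/0.2745 = 0.5424 m/s.
Reynolds number Re = ρVD/μ = 1114 · 0.5424 · 0.5912 / 0.0217 = 1.644e+04.
Re > 4000 → turbulent. Relative roughness ε/D = 0.00115/0.5912 = 0.00195. Haaland: 1/√f = -1.8 log₁₀[(0.00195/3.7)^1.11 + 6.9/1.644e+04] = -1.8 log₁₀[0.000229 + 0.00042] = 5.738, so f = 0.03037.
Total minor-loss coefficient ΣK = 1·0.96 + 4·0.53 = 3.08.
ΔP = [f·L/D + ΣK]·(ρV²/2) = [0.03037·112.9/0.5912 + 3.08]·(1114·0.5424²/2) = [5.8 + 3.08]·163.9 = 1455 Pa.
ΔP = 1455 Pa = 1.455 kPa.

ΔP ≈ 1.455 kPa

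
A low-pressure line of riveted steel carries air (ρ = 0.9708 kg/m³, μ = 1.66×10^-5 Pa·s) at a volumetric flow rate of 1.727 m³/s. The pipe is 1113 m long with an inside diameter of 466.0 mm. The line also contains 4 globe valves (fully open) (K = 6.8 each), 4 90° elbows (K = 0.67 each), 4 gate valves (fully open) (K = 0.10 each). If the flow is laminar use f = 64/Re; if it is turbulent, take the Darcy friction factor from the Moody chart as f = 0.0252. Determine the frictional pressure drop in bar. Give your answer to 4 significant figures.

ΔP ≈ 0.04503 bar

Cross-sectional area A = πD²/4 = π(0.466)²/4 = 0.1706 m²; mean velocity V = Q/A = 1.727/0.1706 = 10.13 m/s.
Reynolds number Re = ρVD/μ = 0.9708 · 10.13 · 0.466 / 1.66e-05 = 2.76e+05.
Re > 4000 → turbulent; use the Moody-chart value f = 0.0252.
Total minor-loss coefficient ΣK = 4·6.8 + 4·0.67 + 4·0.1 = 30.3.
ΔP = [f·L/D + ΣK]·(ρV²/2) = [0.0252·1113/0.466 + 30.3]·(0.9708·10.13²/2) = [60.19 + 30.3]·49.77 = 4503 Pa.
ΔP = 4503 Pa = 0.04503 bar.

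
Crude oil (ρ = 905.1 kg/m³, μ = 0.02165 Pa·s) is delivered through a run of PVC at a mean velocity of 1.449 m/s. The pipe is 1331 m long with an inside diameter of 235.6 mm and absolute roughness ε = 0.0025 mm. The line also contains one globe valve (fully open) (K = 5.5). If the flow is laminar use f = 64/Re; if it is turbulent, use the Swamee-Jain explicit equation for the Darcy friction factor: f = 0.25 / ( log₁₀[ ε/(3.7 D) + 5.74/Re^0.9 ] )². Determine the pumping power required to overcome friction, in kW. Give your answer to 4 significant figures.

Reynolds number Re = ρVD/μ = 905.1 · 1.449 · 0.2356 / 0.0216 = 1.427e+04.
Re > 4000 → turbulent. Relative roughness ε/D = 2.5e-06/0.2356 = 1.06e-05. Swamee-Jain: f = 0.25/(log₁₀[1.06e-05/3.7 + 5.74/1.427e+04^0.9])² = 0.25/(log₁₀[2.87e-06 + 0.00105])² = 0.25/(-2.979)² = 0.02817.
Total minor-loss coefficient ΣK = 1·5.5 = 5.5.
ΔP = [f·L/D + ΣK]·(ρV²/2) = [0.02817·1331/0.2356 + 5.5]·(905.1·1.449²/2) = [159.2 + 5.5]·950.2 = 1.565e+05 Pa.
Q = V·A = 1.449·0.0436 = 0.06317 m³/s.
Pumping power P = QΔP = 0.06317·1.565e+05 = 9883.0 W = 9.883 kW.

P ≈ 9.883 kW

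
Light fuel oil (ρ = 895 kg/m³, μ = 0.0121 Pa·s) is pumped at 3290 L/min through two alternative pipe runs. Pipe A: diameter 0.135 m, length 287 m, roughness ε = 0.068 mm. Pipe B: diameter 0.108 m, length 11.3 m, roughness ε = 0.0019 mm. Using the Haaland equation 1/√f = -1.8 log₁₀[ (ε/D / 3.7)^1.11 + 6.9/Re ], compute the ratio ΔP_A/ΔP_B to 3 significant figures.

Pipe A: V = Q/A = 0.05483/0.01431 = 3.831 m/s; Re = 3.825e+04; ε/D = 0.000504; Haaland → f = 0.02335; ΔP_A = f(L/D)(ρV²/2) = 3.26e+05 Pa.
Pipe B: V = Q/A = 0.05483/0.009161 = 5.986 m/s; Re = 4.782e+04; ε/D = 1.76e-05; Haaland → f = 0.02096; ΔP_B = f(L/D)(ρV²/2) = 3.517e+04 Pa.
ΔP_A/ΔP_B = 3.26e+05/3.517e+04 = 9.27.

ΔP_A/ΔP_B ≈ 9.27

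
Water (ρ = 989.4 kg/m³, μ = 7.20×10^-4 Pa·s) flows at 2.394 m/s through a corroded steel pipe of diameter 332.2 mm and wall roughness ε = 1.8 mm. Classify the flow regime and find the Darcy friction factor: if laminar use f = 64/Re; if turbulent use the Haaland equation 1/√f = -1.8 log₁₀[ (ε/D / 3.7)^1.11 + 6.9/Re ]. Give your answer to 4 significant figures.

f ≈ 0.03126

Re = ρVD/μ = 989.4·2.394·0.3322/0.00072 = 1.093e+06.
Re > 4000 → turbulent. ε/D = 0.0018/0.3322 = 0.00542; Haaland: 1/√f = -1.8 log₁₀[0.000714 + 6.31e-06] = 5.656, so f = 0.03126.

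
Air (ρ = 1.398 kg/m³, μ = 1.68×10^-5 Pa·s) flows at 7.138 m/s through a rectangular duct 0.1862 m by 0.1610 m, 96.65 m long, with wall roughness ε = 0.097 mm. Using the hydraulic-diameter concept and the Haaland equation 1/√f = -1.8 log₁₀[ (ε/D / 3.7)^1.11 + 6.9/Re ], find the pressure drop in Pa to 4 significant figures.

Hydraulic diameter D_h = 4A/P = 4·(0.1862·0.161)/(2·(0.1862+0.161)) = 0.1199/0.6944 = 0.1727 m.
Re = ρVD_h/μ = 1.398·7.138·0.1727/1.68e-05 = 1.026e+05.
ε/D_h = 9.7e-05/0.1727 = 0.000562; Haaland gives 1/√f = -1.8 log₁₀[5.77e-05+6.73e-05] = 7.026, so f = 0.02026.
ΔP = f(L/D_h)(ρV²/2) = 0.02026·96.65/0.1727·35.61 = 403.8 Pa.

ΔP ≈ 403.8 Pa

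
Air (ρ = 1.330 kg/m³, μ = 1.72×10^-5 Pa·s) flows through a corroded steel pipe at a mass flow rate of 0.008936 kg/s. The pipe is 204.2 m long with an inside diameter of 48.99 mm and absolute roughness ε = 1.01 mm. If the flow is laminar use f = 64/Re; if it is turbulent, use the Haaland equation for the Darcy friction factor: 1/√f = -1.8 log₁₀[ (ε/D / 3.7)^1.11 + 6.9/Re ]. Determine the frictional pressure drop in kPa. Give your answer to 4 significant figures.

A = πD²/4 = π(0.04899)²/4 = 0.001885 m²; mean velocity V = ṁ/(ρA) = 0.008936/(1.33 · 0.001885) = 3.564 m/s.
Reynolds number Re = ρVD/μ = 1.33 · 3.564 · 0.04899 / 1.72e-05 = 1.35e+04.
Re > 4000 → turbulent. Relative roughness ε/D = 0.00101/0.04899 = 0.0206. Haaland: 1/√f = -1.8 log₁₀[(0.0206/3.7)^1.11 + 6.9/1.35e+04] = -1.8 log₁₀[0.00315 + 0.000511] = 4.386, so f = 0.05199.
Darcy-Weisbach: ΔP = f(L/D)(ρV²/2) = 0.05199·(204.2/0.04899)·(1.33·3.564²/2) = 0.05199·4168·8.449 = 1831 Pa.
ΔP = 1831 Pa = 1.831 kPa.

ΔP ≈ 1.831 kPa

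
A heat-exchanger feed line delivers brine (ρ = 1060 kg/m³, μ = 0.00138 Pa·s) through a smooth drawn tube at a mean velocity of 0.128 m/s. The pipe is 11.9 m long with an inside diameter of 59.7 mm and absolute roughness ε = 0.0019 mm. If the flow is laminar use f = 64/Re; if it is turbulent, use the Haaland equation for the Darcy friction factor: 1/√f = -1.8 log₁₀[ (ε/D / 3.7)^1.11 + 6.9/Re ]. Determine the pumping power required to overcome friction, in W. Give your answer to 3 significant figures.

Reynolds number Re = ρVD/μ = 1060 · 0.128 · 0.0597 / 0.00138 = 5870.
Re > 4000 → turbulent. Relative roughness ε/D = 1.9e-06/0.0597 = 3.18e-05. Haaland: 1/√f = -1.8 log₁₀[(3.18e-05/3.7)^1.11 + 6.9/5870] = -1.8 log₁₀[2.38e-06 + 0.00118] = 5.272, so f = 0.03598.
Darcy-Weisbach: ΔP = f(L/D)(ρV²/2) = 0.03598·(11.9/0.0597)·(1060·0.128²/2) = 0.03598·199.3·8.684 = 62.28 Pa.
Q = V·A = 0.128·0.002799 = 0.0003583 m³/s.
Pumping power P = QΔP = 0.0003583·62.28 = 0.02231 W = 0.0223 W.

P ≈ 0.0223 W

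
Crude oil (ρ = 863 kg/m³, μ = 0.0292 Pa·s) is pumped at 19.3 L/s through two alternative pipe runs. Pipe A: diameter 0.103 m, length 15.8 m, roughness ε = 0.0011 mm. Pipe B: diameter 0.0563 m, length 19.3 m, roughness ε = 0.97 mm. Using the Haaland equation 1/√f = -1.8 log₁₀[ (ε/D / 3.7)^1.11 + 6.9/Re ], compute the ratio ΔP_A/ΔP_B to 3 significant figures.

ΔP_A/ΔP_B ≈ 0.0277

Pipe A: V = Q/A = 0.0193/0.008332 = 2.316 m/s; Re = 7051; ε/D = 1.07e-05; Haaland → f = 0.03409; ΔP_A = f(L/D)(ρV²/2) = 1.211e+04 Pa.
Pipe B: V = Q/A = 0.0193/0.002489 = 7.753 m/s; Re = 1.29e+04; ε/D = 0.0172; Haaland → f = 0.04912; ΔP_B = f(L/D)(ρV²/2) = 4.367e+05 Pa.
ΔP_A/ΔP_B = 1.211e+04/4.367e+05 = 0.0277.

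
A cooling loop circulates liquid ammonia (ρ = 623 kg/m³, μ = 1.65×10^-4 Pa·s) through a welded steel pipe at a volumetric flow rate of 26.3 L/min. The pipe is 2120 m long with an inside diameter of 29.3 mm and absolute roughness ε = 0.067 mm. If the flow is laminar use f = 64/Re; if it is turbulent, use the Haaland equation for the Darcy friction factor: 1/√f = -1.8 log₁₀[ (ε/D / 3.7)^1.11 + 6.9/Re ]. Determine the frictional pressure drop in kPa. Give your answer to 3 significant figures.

ΔP ≈ 250 kPa

Q = 26.3 L/min = 26.3/60000 = 0.0004383 m³/s.
Cross-sectional area A = πD²/4 = π(0.0293)²/4 = 0.0006743 m²; mean velocity V = Q/A = 0.0004383/0.0006743 = 0.6501 m/s.
Reynolds number Re = ρVD/μ = 623 · 0.6501 · 0.0293 / 0.000165 = 7.192e+04.
Re > 4000 → turbulent. Relative roughness ε/D = 6.7e-05/0.0293 = 0.00229. Haaland: 1/√f = -1.8 log₁₀[(0.00229/3.7)^1.11 + 6.9/7.192e+04] = -1.8 log₁₀[0.000274 + 9.59e-05] = 6.177, so f = 0.02621.
Darcy-Weisbach: ΔP = f(L/D)(ρV²/2) = 0.02621·(2120/0.0293)·(623·0.6501²/2) = 0.02621·7.235e+04·131.6 = 2.496e+05 Pa.
ΔP = 2.496e+05 Pa = 250 kPa.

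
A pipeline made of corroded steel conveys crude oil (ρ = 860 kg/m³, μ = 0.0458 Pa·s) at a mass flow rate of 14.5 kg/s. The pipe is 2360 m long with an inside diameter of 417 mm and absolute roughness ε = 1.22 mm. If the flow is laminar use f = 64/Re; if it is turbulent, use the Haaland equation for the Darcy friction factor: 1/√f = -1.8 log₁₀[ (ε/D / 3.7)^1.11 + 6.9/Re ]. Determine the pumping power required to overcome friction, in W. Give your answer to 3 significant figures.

P ≈ 41.4 W

A = πD²/4 = π(0.417)²/4 = 0.1366 m²; mean velocity V = ṁ/(ρA) = 14.5/(860 · 0.1366) = 0.1235 m/s.
Reynolds number Re = ρVD/μ = 860 · 0.1235 · 0.417 / 0.0458 = 966.7.
Re < 2300 → laminar flow, so f = 64/Re = 64/966.7 = 0.06621 (the turbulent correlation is not needed).
Darcy-Weisbach: ΔP = f(L/D)(ρV²/2) = 0.06621·(2360/0.417)·(860·0.1235²/2) = 0.06621·5659·6.554 = 2456 Pa.
Q = ṁ/ρ = 14.5/860 = 0.01686 m³/s.
Pumping power P = QΔP = 0.01686·2456 = 41.40 W = 41.4 W.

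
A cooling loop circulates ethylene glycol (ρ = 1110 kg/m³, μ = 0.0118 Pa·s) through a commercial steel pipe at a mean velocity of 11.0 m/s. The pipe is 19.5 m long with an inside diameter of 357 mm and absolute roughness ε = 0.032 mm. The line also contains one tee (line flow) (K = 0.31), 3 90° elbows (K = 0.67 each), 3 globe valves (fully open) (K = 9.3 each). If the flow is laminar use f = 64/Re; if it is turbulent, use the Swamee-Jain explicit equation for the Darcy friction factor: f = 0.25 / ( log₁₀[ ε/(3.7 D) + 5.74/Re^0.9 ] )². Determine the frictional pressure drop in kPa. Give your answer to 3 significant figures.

Reynolds number Re = ρVD/μ = 1110 · 11 · 0.357 / 0.0118 = 3.694e+05.
Re > 4000 → turbulent. Relative roughness ε/D = 3.2e-05/0.357 = 8.96e-05. Swamee-Jain: f = 0.25/(log₁₀[8.96e-05/3.7 + 5.74/3.694e+05^0.9])² = 0.25/(log₁₀[2.42e-05 + 5.6e-05])² = 0.25/(-4.096)² = 0.0149.
Total minor-loss coefficient ΣK = 1·0.31 + 3·0.67 + 3·9.3 = 30.2.
ΔP = [f·L/D + ΣK]·(ρV²/2) = [0.0149·19.5/0.357 + 30.2]·(1110·11²/2) = [0.814 + 30.2]·6.716e+04 = 2.084e+06 Pa.
ΔP = 2.084e+06 Pa = 2080 kPa.

ΔP ≈ 2080 kPa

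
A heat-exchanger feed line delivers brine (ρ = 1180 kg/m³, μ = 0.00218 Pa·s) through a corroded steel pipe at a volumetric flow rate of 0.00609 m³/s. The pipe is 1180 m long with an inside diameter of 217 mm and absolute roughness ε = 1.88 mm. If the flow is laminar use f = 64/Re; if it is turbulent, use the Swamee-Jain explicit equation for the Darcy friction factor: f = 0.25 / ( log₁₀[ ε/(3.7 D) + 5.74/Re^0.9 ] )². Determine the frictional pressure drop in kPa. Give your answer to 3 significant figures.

ΔP ≈ 3.47 kPa

Cross-sectional area A = πD²/4 = π(0.217)²/4 = 0.03698 m²; mean velocity V = Q/A = 0.00609/0.03698 = 0.1647 m/s.
Reynolds number Re = ρVD/μ = 1180 · 0.1647 · 0.217 / 0.00218 = 1.934e+04.
Re > 4000 → turbulent. Relative roughness ε/D = 0.00188/0.217 = 0.00866. Swamee-Jain: f = 0.25/(log₁₀[0.00866/3.7 + 5.74/1.934e+04^0.9])² = 0.25/(log₁₀[0.00234 + 0.000796])² = 0.25/(-2.503)² = 0.03989.
Darcy-Weisbach: ΔP = f(L/D)(ρV²/2) = 0.03989·(1180/0.217)·(1180·0.1647²/2) = 0.03989·5438·16 = 3470 Pa.
ΔP = 3470 Pa = 3.47 kPa.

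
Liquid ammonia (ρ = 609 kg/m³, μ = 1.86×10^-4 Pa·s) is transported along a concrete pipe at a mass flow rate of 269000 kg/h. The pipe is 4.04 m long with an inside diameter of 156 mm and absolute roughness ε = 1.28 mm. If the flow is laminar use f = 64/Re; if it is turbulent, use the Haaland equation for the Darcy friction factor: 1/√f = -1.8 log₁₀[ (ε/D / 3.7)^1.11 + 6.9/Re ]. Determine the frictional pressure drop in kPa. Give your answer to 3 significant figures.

ṁ = 269000 kg/h = 269000/3600 = 74.72 kg/s.
A = πD²/4 = π(0.156)²/4 = 0.01911 m²; mean velocity V = ṁ/(ρA) = 74.72/(609 · 0.01911) = 6.419 m/s.
Reynolds number Re = ρVD/μ = 609 · 6.419 · 0.156 / 0.000186 = 3.279e+06.
Re > 4000 → turbulent. Relative roughness ε/D = 0.00128/0.156 = 0.00821. Haaland: 1/√f = -1.8 log₁₀[(0.00821/3.7)^1.11 + 6.9/3.279e+06] = -1.8 log₁₀[0.00113 + 2.1e-06] = 5.301, so f = 0.03558.
Darcy-Weisbach: ΔP = f(L/D)(ρV²/2) = 0.03558·(4.04/0.156)·(609·6.419²/2) = 0.03558·25.9·1.255e+04 = 1.156e+04 Pa.
ΔP = 1.156e+04 Pa = 11.6 kPa.

ΔP ≈ 11.6 kPa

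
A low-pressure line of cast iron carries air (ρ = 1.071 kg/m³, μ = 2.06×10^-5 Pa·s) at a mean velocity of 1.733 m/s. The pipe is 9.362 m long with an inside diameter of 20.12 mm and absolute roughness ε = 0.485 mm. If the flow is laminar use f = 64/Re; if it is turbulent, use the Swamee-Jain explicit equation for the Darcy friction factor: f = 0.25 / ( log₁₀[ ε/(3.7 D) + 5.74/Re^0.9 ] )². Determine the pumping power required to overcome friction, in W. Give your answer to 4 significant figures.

Reynolds number Re = ρVD/μ = 1.071 · 1.733 · 0.02012 / 2.06e-05 = 1813.
Re < 2300 → laminar flow, so f = 64/Re = 64/1813 = 0.0353 (the turbulent correlation is not needed).
Darcy-Weisbach: ΔP = f(L/D)(ρV²/2) = 0.0353·(9.362/0.02012)·(1.071·1.733²/2) = 0.0353·465.3·1.608 = 26.42 Pa.
Q = V·A = 1.733·0.0003179 = 0.000551 m³/s.
Pumping power P = QΔP = 0.000551·26.42 = 0.014557 W = 0.01456 W.

P ≈ 0.01456 W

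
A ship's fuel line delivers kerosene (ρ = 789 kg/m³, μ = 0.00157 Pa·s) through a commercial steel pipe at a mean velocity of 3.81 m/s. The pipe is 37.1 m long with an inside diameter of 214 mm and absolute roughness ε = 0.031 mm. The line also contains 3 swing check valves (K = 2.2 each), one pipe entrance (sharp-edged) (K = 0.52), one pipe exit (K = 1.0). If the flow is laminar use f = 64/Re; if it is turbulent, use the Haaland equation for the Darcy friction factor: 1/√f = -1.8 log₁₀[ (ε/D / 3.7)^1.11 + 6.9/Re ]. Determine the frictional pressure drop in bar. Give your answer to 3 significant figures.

ΔP ≈ 0.614 bar

Reynolds number Re = ρVD/μ = 789 · 3.81 · 0.214 / 0.00157 = 4.097e+05.
Re > 4000 → turbulent. Relative roughness ε/D = 3.1e-05/0.214 = 0.000145. Haaland: 1/√f = -1.8 log₁₀[(0.000145/3.7)^1.11 + 6.9/4.097e+05] = -1.8 log₁₀[1.28e-05 + 1.68e-05] = 8.15, so f = 0.01505.
Total minor-loss coefficient ΣK = 3·2.2 + 1·0.52 + 1·1 = 8.12.
ΔP = [f·L/D + ΣK]·(ρV²/2) = [0.01505·37.1/0.214 + 8.12]·(789·3.81²/2) = [2.61 + 8.12]·5727 = 6.145e+04 Pa.
ΔP = 6.145e+04 Pa = 0.614 bar.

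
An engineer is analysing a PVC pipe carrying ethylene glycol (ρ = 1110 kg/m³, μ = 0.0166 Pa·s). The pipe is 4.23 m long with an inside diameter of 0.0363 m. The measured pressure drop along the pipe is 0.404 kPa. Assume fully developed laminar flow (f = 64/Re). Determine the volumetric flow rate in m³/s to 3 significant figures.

Q ≈ 2.45×10^-4 m³/s

For laminar flow, f = 64/Re with Re = ρVD/μ, so Darcy-Weisbach reduces to ΔP = 32μLV/D². Solving for V: V = ΔP·D²/(32μL) = 404·(0.0363)²/(32·0.0166·4.23) = 0.2369 m/s.
Check: Re = ρVD/μ = 1110·0.2369·0.0363/0.0166 = 575.1 < 2300, so the laminar assumption holds.
Q = V·A = 0.2369·(π/4·0.0363²) = 0.0002452 m³/s = 2.45×10^-4 m³/s.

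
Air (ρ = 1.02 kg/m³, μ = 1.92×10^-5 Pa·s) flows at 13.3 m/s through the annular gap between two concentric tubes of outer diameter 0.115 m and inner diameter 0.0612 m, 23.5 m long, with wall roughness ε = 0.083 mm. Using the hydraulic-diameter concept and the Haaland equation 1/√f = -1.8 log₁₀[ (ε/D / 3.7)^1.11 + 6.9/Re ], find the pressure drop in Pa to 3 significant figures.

ΔP ≈ 1020 Pa

Hydraulic diameter D_h = 4A/P = D_o - D_i = 0.115 - 0.0612 = 0.0538 m.
Re = ρVD_h/μ = 1.02·13.3·0.0538/1.92e-05 = 3.801e+04.
ε/D_h = 8.3e-05/0.0538 = 0.00154; Haaland gives 1/√f = -1.8 log₁₀[0.000177+0.000182] = 6.202, so f = 0.026.
ΔP = f(L/D_h)(ρV²/2) = 0.026·23.5/0.0538·90.21 = 1025 Pa.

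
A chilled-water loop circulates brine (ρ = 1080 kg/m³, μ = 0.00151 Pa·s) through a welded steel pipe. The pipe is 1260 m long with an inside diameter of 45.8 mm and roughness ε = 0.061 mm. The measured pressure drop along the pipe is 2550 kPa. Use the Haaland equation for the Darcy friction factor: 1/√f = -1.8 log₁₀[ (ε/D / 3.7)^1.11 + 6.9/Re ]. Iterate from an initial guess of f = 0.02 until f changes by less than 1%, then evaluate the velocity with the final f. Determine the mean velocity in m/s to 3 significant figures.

Rearranging Darcy-Weisbach: V = √(2·ΔP·D/(f·L·ρ)). With ε/D = 6.1e-05/0.0458 = 0.00133, iterate starting from f = 0.02:
  f = 0.02 → V = √(2·2.55e+06·0.0458/(0.02·1260·1080)) = 2.93 m/s; Re = ρVD/μ = 9.597e+04; f → 0.02313
  f = 0.02313 → V = 2.724 m/s; Re = 8.924e+04; f → 0.02326
Converged (Δf/f < 1%). With the final f = 0.02326: V = √(2·2.55e+06·0.0458/(0.02326·1260·1080)) = 2.716 m/s.

V ≈ 2.72 m/s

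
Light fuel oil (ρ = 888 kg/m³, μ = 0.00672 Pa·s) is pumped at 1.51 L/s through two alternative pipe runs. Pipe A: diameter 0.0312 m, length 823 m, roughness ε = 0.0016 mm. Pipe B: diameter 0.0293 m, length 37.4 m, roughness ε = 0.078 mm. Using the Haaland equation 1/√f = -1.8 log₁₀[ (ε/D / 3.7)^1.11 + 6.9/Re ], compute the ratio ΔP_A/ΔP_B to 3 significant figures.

ΔP_A/ΔP_B ≈ 14.8

Pipe A: V = Q/A = 0.00151/0.0007645 = 1.975 m/s; Re = 8143; ε/D = 5.13e-05; Haaland → f = 0.03275; ΔP_A = f(L/D)(ρV²/2) = 1.496e+06 Pa.
Pipe B: V = Q/A = 0.00151/0.0006743 = 2.24 m/s; Re = 8671; ε/D = 0.00266; Haaland → f = 0.03545; ΔP_B = f(L/D)(ρV²/2) = 1.008e+05 Pa.
ΔP_A/ΔP_B = 1.496e+06/1.008e+05 = 14.8.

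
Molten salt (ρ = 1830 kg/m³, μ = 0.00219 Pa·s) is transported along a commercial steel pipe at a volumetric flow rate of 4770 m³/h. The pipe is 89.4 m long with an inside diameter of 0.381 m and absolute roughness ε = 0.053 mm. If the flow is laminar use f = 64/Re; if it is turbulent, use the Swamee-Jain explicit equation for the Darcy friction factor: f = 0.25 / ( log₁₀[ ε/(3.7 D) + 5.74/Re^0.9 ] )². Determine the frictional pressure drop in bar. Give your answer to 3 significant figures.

ΔP ≈ 3.83 bar

Q = 4770 m³/h = 4770/3600 = 1.325 m³/s.
Cross-sectional area A = πD²/4 = π(0.381)²/4 = 0.114 m²; mean velocity V = Q/A = 1.325/0.114 = 11.62 m/s.
Reynolds number Re = ρVD/μ = 1830 · 11.62 · 0.381 / 0.00219 = 3.7e+06.
Re > 4000 → turbulent. Relative roughness ε/D = 5.3e-05/0.381 = 0.000139. Swamee-Jain: f = 0.25/(log₁₀[0.000139/3.7 + 5.74/3.7e+06^0.9])² = 0.25/(log₁₀[3.76e-05 + 7.04e-06])² = 0.25/(-4.35)² = 0.01321.
Darcy-Weisbach: ΔP = f(L/D)(ρV²/2) = 0.01321·(89.4/0.381)·(1830·11.62²/2) = 0.01321·234.6·1.236e+05 = 3.831e+05 Pa.
ΔP = 3.831e+05 Pa = 3.83 bar.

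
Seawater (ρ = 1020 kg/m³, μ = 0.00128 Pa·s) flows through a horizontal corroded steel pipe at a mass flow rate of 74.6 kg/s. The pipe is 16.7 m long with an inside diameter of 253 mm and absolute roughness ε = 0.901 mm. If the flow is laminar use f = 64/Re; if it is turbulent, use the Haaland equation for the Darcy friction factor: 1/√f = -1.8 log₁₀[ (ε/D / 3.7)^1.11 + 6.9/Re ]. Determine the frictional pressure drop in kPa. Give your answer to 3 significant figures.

A = πD²/4 = π(0.253)²/4 = 0.05027 m²; mean velocity V = ṁ/(ρA) = 74.6/(1020 · 0.05027) = 1.455 m/s.
Reynolds number Re = ρVD/μ = 1020 · 1.455 · 0.253 / 0.00128 = 2.933e+05.
Re > 4000 → turbulent. Relative roughness ε/D = 0.000901/0.253 = 0.00356. Haaland: 1/√f = -1.8 log₁₀[(0.00356/3.7)^1.11 + 6.9/2.933e+05] = -1.8 log₁₀[0.000448 + 2.35e-05] = 5.987, so f = 0.0279.
Darcy-Weisbach: ΔP = f(L/D)(ρV²/2) = 0.0279·(16.7/0.253)·(1020·1.455²/2) = 0.0279·66.01·1079 = 1988 Pa.
ΔP = 1988 Pa = 1.99 kPa.

ΔP ≈ 1.99 kPa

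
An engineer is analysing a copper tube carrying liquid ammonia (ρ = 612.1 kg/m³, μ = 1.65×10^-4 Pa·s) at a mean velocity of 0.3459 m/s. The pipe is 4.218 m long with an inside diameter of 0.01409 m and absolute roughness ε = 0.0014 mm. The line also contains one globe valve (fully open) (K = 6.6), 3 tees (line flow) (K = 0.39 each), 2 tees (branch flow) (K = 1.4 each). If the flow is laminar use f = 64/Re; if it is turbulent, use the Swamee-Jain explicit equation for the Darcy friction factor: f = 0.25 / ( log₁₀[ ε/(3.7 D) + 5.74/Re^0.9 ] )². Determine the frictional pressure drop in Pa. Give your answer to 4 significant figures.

ΔP ≈ 679.9 Pa

Reynolds number Re = ρVD/μ = 612.1 · 0.3459 · 0.01409 / 0.000165 = 1.808e+04.
Re > 4000 → turbulent. Relative roughness ε/D = 1.4e-06/0.01409 = 9.94e-05. Swamee-Jain: f = 0.25/(log₁₀[9.94e-05/3.7 + 5.74/1.808e+04^0.9])² = 0.25/(log₁₀[2.69e-05 + 0.000846])² = 0.25/(-3.059)² = 0.02672.
Total minor-loss coefficient ΣK = 1·6.6 + 3·0.39 + 2·1.4 = 10.6.
ΔP = [f·L/D + ΣK]·(ρV²/2) = [0.02672·4.218/0.01409 + 10.6]·(612.1·0.3459²/2) = [7.998 + 10.6]·36.62 = 679.9 Pa.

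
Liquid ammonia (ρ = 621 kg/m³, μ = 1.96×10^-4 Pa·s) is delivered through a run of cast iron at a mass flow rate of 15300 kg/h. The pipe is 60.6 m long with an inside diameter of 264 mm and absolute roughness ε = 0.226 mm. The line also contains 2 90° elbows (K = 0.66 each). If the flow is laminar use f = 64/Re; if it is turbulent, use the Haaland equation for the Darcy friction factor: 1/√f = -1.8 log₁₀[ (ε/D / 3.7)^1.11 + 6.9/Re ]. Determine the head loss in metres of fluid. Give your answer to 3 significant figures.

h_f ≈ 0.00496 m

ṁ = 15300 kg/h = 15300/3600 = 4.25 kg/s.
A = πD²/4 = π(0.264)²/4 = 0.05474 m²; mean velocity V = ṁ/(ρA) = 4.25/(621 · 0.05474) = 0.125 m/s.
Reynolds number Re = ρVD/μ = 621 · 0.125 · 0.264 / 0.000196 = 1.046e+05.
Re > 4000 → turbulent. Relative roughness ε/D = 0.000226/0.264 = 0.000856. Haaland: 1/√f = -1.8 log₁₀[(0.000856/3.7)^1.11 + 6.9/1.046e+05] = -1.8 log₁₀[9.21e-05 + 6.6e-05] = 6.842, so f = 0.02136.
Total minor-loss coefficient ΣK = 2·0.66 = 1.32.
ΔP = [f·L/D + ΣK]·(ρV²/2) = [0.02136·60.6/0.264 + 1.32]·(621·0.125²/2) = [4.904 + 1.32]·4.854 = 30.21 Pa.
Head loss h_f = ΔP/(ρg) = 30.21/(621·9.81) = 0.00496 m.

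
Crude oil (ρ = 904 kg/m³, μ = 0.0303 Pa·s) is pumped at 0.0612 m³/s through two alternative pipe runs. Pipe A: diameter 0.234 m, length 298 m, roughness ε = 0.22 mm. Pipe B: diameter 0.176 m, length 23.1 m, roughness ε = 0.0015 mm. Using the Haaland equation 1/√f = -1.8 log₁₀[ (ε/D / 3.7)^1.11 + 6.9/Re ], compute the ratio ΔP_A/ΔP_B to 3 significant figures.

Pipe A: V = Q/A = 0.0612/0.04301 = 1.423 m/s; Re = 9935; ε/D = 0.00094; Haaland → f = 0.03214; ΔP_A = f(L/D)(ρV²/2) = 3.747e+04 Pa.
Pipe B: V = Q/A = 0.0612/0.02433 = 2.516 m/s; Re = 1.321e+04; ε/D = 8.52e-06; Haaland → f = 0.02866; ΔP_B = f(L/D)(ρV²/2) = 1.076e+04 Pa.
ΔP_A/ΔP_B = 3.747e+04/1.076e+04 = 3.48.

ΔP_A/ΔP_B ≈ 3.48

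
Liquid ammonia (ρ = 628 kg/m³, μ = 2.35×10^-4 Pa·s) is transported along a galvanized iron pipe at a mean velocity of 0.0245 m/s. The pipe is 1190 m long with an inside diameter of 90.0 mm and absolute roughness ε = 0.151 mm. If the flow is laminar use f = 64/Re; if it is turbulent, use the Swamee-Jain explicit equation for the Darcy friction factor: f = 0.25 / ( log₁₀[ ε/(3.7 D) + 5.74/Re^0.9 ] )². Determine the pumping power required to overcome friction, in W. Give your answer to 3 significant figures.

P ≈ 0.0149 W

Reynolds number Re = ρVD/μ = 628 · 0.0245 · 0.09 / 0.000235 = 5893.
Re > 4000 → turbulent. Relative roughness ε/D = 0.000151/0.09 = 0.00168. Swamee-Jain: f = 0.25/(log₁₀[0.00168/3.7 + 5.74/5893^0.9])² = 0.25/(log₁₀[0.000453 + 0.00232])² = 0.25/(-2.557)² = 0.03824.
Darcy-Weisbach: ΔP = f(L/D)(ρV²/2) = 0.03824·(1190/0.09)·(628·0.0245²/2) = 0.03824·1.322e+04·0.1885 = 95.3 Pa.
Q = V·A = 0.0245·0.006362 = 0.0001559 m³/s.
Pumping power P = QΔP = 0.0001559·95.3 = 0.01485 W = 0.0149 W.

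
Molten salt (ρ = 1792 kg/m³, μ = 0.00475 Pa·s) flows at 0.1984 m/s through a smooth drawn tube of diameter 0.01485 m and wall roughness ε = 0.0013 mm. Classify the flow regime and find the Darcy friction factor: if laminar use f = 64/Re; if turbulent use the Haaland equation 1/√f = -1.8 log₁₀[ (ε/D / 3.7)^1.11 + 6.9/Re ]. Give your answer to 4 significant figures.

Re = ρVD/μ = 1792·0.1984·0.01485/0.00475 = 1112.
Re < 2300 → laminar, so f = 64/Re = 0.05758 (roughness is irrelevant in laminar flow).

f ≈ 0.05758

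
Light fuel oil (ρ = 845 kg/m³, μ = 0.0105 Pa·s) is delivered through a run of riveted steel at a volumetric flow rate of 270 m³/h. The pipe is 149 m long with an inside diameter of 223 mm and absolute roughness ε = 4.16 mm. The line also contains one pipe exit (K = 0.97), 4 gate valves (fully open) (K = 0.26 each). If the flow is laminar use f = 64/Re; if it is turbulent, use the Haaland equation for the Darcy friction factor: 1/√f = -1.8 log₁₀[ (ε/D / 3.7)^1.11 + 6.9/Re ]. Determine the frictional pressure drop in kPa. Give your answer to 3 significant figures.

ΔP ≈ 53.7 kPa

Q = 270 m³/h = 270/3600 = 0.075 m³/s.
Cross-sectional area A = πD²/4 = π(0.223)²/4 = 0.03906 m²; mean velocity V = Q/A = 0.075/0.03906 = 1.92 m/s.
Reynolds number Re = ρVD/μ = 845 · 1.92 · 0.223 / 0.0105 = 3.446e+04.
Re > 4000 → turbulent. Relative roughness ε/D = 0.00416/0.223 = 0.0187. Haaland: 1/√f = -1.8 log₁₀[(0.0187/3.7)^1.11 + 6.9/3.446e+04] = -1.8 log₁₀[0.00282 + 0.0002] = 4.537, so f = 0.04859.
Total minor-loss coefficient ΣK = 1·0.97 + 4·0.26 = 2.01.
ΔP = [f·L/D + ΣK]·(ρV²/2) = [0.04859·149/0.223 + 2.01]·(845·1.92²/2) = [32.47 + 2.01]·1558 = 5.371e+04 Pa.
ΔP = 5.371e+04 Pa = 53.7 kPa.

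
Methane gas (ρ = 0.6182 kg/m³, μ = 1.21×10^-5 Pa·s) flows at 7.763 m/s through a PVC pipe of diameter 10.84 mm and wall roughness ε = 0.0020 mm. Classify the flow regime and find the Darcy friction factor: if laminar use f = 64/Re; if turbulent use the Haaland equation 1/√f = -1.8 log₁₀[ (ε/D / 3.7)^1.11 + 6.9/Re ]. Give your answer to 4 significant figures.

Re = ρVD/μ = 0.6182·7.763·0.01084/1.21e-05 = 4299.
Re > 4000 → turbulent. ε/D = 2e-06/0.01084 = 0.000185; Haaland: 1/√f = -1.8 log₁₀[1.68e-05 + 0.0016] = 5.022, so f = 0.03965.

f ≈ 0.03965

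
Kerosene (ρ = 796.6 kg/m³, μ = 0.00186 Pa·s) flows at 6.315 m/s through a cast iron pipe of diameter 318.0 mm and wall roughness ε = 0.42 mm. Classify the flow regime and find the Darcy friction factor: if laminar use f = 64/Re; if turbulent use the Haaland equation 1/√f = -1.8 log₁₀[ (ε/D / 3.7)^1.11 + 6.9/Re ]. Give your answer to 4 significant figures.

f ≈ 0.02133

Re = ρVD/μ = 796.6·6.315·0.318/0.00186 = 8.601e+05.
Re > 4000 → turbulent. ε/D = 0.00042/0.318 = 0.00132; Haaland: 1/√f = -1.8 log₁₀[0.000149 + 8.02e-06] = 6.847, so f = 0.02133.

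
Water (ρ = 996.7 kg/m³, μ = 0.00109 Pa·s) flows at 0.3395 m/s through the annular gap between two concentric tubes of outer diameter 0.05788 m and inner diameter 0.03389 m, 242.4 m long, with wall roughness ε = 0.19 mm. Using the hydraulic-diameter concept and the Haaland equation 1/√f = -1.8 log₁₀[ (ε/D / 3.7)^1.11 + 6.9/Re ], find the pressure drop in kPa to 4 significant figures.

Hydraulic diameter D_h = 4A/P = D_o - D_i = 0.05788 - 0.03389 = 0.02399 m.
Re = ρVD_h/μ = 996.7·0.3395·0.02399/0.00109 = 7447.
ε/D_h = 0.00019/0.02399 = 0.00792; Haaland gives 1/√f = -1.8 log₁₀[0.00109+0.000926] = 4.852, so f = 0.04247.
ΔP = f(L/D_h)(ρV²/2) = 0.04247·242.4/0.02399·57.44 = 2.465e+04 Pa.
ΔP = 24.65 kPa.

ΔP ≈ 24.65 kPa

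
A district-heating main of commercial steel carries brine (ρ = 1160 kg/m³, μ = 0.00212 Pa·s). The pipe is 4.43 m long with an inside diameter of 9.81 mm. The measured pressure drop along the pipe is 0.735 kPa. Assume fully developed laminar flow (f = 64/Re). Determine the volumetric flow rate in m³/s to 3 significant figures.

For laminar flow, f = 64/Re with Re = ρVD/μ, so Darcy-Weisbach reduces to ΔP = 32μLV/D². Solving for V: V = ΔP·D²/(32μL) = 735·(0.00981)²/(32·0.00212·4.43) = 0.2354 m/s.
Check: Re = ρVD/μ = 1160·0.2354·0.00981/0.00212 = 1263 < 2300, so the laminar assumption holds.
Q = V·A = 0.2354·(π/4·0.00981²) = 1.779e-05 m³/s = 1.78×10^-5 m³/s.

Q ≈ 1.78×10^-5 m³/s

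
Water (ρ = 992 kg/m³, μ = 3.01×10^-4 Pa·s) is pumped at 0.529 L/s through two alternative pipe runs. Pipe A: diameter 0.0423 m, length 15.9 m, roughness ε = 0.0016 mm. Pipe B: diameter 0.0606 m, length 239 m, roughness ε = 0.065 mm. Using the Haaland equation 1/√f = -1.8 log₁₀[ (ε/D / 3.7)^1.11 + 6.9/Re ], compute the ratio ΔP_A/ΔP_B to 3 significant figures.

ΔP_A/ΔP_B ≈ 0.331

Pipe A: V = Q/A = 0.000529/0.001405 = 0.3764 m/s; Re = 5.248e+04; ε/D = 3.78e-05; Haaland → f = 0.02059; ΔP_A = f(L/D)(ρV²/2) = 544 Pa.
Pipe B: V = Q/A = 0.000529/0.002884 = 0.1834 m/s; Re = 3.663e+04; ε/D = 0.00107; Haaland → f = 0.02501; ΔP_B = f(L/D)(ρV²/2) = 1645 Pa.
ΔP_A/ΔP_B = 544/1645 = 0.331.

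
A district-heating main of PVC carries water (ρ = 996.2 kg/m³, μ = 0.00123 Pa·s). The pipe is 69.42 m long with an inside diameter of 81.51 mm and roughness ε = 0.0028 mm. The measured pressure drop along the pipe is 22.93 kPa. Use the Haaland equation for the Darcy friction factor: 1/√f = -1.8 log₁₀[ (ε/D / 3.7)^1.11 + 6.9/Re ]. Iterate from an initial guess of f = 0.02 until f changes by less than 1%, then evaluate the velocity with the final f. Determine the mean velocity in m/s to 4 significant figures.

Rearranging Darcy-Weisbach: V = √(2·ΔP·D/(f·L·ρ)). With ε/D = 2.8e-06/0.08151 = 3.44e-05, iterate starting from f = 0.02:
  f = 0.02 → V = √(2·2.293e+04·0.08151/(0.02·69.42·996.2)) = 1.644 m/s; Re = ρVD/μ = 1.085e+05; f → 0.01767
  f = 0.01767 → V = 1.749 m/s; Re = 1.155e+05; f → 0.01745
  f = 0.01745 → V = 1.76 m/s; Re = 1.162e+05; f → 0.01743
Converged (Δf/f < 1%). With the final f = 0.01743: V = √(2·2.293e+04·0.08151/(0.01743·69.42·996.2)) = 1.761 m/s.

V ≈ 1.761 m/s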